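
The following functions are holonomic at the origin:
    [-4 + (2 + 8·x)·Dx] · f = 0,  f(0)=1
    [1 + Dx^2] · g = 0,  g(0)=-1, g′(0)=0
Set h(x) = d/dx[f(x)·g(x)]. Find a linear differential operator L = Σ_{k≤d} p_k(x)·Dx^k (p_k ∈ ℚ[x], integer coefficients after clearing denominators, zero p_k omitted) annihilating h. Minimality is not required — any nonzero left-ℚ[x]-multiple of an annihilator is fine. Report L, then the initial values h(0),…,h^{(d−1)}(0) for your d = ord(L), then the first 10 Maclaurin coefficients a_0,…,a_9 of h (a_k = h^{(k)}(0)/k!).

L = (-7 + 336·x + 736·x^2 + 256·x^3 + 256·x^4) + (44 + 144·x - 192·x^2 - 256·x^3)·Dx + (13 + 112·x + 288·x^2 + 256·x^3 + 256·x^4)·Dx^2  (order 2).
h: a_k = -2, 5, -9, 215/6, -1565/12, 56941/120, -630413/360, 32917807/5040, -55019889/2240, 33742346581/362880, …
ICs: h(0) = -2, h′(0) = 5.

f: a_k = 1, 2, -2, 4, -10, 28, -84, 264, -858, 2860, …
g: a_k = -1, 0, 1/2, 0, -1/24, 0, 1/720, 0, -1/40320, 0, …
Sym-product of L_f,L_g gives L₀ (≤ ord 2).
h₀' ⇒ L via d/dx closure of L₀.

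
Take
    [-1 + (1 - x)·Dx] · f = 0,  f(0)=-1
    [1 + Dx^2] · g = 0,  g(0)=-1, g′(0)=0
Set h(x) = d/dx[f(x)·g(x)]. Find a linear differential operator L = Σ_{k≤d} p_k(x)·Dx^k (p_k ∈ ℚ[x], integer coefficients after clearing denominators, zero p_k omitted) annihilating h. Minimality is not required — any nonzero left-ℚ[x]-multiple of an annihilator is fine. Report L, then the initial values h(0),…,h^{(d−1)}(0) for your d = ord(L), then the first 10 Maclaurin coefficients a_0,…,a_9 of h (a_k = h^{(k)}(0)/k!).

f: a_k = -1, -1, -1, -1, -1, -1, -1, -1, -1, -1, …
g: a_k = -1, 0, 1/2, 0, -1/24, 0, 1/720, 0, -1/40320, 0, …
h₀=f·g: eliminate ⇒ L₀, order ≤ 1·2.
h₀' ⇒ L via d/dx closure of L₀.
L = (-1 - 2·x + x^2) + (-2 + 2·x)·Dx + (1 - 2·x + x^2)·Dx^2  (order 2).
h: a_k = 1, 1, 3/2, 13/6, 65/24, 389/120, 2723/720, 4357/1008, 4357/896, 1960649/362880, …
ICs: h(0) = 1, h′(0) = 1.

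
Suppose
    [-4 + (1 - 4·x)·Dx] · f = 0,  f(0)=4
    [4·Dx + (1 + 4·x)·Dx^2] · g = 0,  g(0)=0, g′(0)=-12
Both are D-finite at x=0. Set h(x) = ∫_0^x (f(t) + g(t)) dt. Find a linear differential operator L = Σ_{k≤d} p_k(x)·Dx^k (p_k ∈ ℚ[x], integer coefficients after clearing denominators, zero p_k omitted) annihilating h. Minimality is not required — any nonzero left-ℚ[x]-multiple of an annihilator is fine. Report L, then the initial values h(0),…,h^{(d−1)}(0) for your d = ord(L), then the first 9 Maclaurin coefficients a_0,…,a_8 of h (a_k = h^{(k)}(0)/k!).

f: a_k = 4, 16, 64, 256, 1024, 4096, 16384, 65536, 262144, …
g: a_k = 0, -12, 24, -64, 192, -3072/5, 2048, -49152/7, 24576, …
Sum ⇒ L₀ = lclm(L_f,L_g) in ℚ(x)⟨Dx⟩.
h=∫h₀ ⇒ L = L₀·Dx.
L = (160 + 128·x)·Dx^2 + (16 + 256·x + 256·x^2)·Dx^3 + (-3 - 4·x + 48·x^2 + 64·x^3)·Dx^4  (order 4).
h: a_k = 0, 4, 2, 88/3, 48, 1216/5, 8704/15, 18432/7, 51200/7, …
ICs: h(0) = 0, h′(0) = 4, h′′(0) = 4, h′′′(0) = 176.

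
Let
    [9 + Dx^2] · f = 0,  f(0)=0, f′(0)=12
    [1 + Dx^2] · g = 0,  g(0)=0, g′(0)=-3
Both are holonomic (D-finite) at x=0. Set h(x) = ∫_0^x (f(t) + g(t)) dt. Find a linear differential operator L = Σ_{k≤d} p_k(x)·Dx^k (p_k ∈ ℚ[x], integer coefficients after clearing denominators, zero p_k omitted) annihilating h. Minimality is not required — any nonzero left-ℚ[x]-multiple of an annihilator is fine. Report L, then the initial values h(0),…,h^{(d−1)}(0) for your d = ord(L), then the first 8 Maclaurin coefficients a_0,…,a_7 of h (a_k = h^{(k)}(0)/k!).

L = 9·Dx + 10·Dx^3 + Dx^5  (order 5).
h: a_k = 0, 0, 9/2, 0, -35/8, 0, 323/240, 0, …
ICs: h(0) = 0, h′(0) = 0, h′′(0) = 9, h′′′(0) = 0, h′′′′(0) = -105.

f: a_k = 0, 12, 0, -18, 0, 81/10, 0, -243/140, …
g: a_k = 0, -3, 0, 1/2, 0, -1/40, 0, 1/1680, …
h₀=f+g: left-lcm gives L₀, ord ≤ 4.
h=∫₀ˣh₀: take L = L₀·Dx.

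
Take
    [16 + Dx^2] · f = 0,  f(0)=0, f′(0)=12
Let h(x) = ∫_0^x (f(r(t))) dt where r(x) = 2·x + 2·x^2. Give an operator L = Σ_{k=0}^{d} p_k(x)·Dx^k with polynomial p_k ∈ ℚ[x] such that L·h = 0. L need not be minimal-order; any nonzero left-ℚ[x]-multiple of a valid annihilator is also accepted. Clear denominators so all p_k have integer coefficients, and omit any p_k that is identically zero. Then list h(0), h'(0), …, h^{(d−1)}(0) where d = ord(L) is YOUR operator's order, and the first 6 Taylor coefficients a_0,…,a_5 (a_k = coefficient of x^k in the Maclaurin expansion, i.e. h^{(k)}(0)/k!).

L = (64 + 384·x + 768·x^2 + 512·x^3)·Dx - 2·Dx^2 + (1 + 2·x)·Dx^3  (order 3).
h: a_k = 0, 0, 12, 8, -64, -768/5, …
ICs: h(0) = 0, h′(0) = 0, h′′(0) = 24.

f: a_k = 0, 12, 0, -32, 0, 128/5, …
Substitute x→r, Dx→(1/r')Dx; clear ⇒ L₀.
h=∫₀ˣh₀: take L = L₀·Dx.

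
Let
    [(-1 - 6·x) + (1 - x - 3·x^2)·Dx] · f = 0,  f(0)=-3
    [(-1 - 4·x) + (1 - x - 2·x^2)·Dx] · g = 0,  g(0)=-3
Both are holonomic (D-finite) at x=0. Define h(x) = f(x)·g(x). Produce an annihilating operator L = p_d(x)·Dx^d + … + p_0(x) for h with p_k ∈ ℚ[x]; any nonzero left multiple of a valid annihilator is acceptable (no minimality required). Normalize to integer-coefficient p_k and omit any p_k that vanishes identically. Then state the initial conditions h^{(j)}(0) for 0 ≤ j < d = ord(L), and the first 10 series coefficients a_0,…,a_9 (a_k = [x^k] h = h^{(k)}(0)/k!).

f: a_k = -3, -3, -12, -21, -57, -120, -291, -651, -1524, -3477, …
g: a_k = -3, -3, -9, -15, -33, -63, -129, -255, -513, -1023, …
L₀ := L_f ⊗_s L_g (sym. prod.), ord ≤ 1.
L = (-2 - 8·x + 15·x^2 + 24·x^3) + (1 - 2·x - 4·x^2 + 5·x^3 + 6·x^4)·Dx  (order 1).
h: a_k = 9, 18, 72, 171, 486, 1188, 3033, 7362, 18000, 43155, …
ICs: h(0) = 9.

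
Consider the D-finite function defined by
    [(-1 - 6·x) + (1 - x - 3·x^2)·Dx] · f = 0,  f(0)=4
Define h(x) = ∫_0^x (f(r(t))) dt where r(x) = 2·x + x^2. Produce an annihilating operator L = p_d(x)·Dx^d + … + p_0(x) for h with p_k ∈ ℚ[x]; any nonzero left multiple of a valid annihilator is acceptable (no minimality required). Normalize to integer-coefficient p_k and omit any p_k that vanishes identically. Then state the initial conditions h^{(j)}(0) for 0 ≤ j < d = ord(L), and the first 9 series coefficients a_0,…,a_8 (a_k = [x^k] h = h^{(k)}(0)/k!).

f: a_k = 4, 4, 16, 28, 76, 160, 388, 868, 2032, …
h₀=f(r): pull back L_f along r ⇒ L₀.
Integrate: L := L₀·Dx.
L = (2 + 26·x + 36·x^2 + 12·x^3)·Dx + (-1 + 2·x + 13·x^2 + 12·x^3 + 3·x^4)·Dx^2  (order 2).
h: a_k = 0, 4, 4, 68/3, 72, 1568/5, 3860/3, 39484/7, 24876, …
ICs: h(0) = 0, h′(0) = 4.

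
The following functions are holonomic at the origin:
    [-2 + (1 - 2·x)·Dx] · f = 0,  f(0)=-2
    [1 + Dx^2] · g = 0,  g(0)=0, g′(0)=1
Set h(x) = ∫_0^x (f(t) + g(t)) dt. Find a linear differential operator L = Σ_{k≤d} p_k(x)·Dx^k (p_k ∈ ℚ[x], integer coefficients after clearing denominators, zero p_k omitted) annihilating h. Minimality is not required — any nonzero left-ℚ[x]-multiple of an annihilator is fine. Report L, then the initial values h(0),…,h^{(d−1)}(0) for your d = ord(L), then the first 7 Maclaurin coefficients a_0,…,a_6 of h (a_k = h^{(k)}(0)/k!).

f: a_k = -2, -4, -8, -16, -32, -64, -128, …
g: a_k = 0, 1, 0, -1/6, 0, 1/120, 0, …
f+g: L₀ = lclm(L_f,L_g), ord ≤ 1+2.
∫: right-multiply L₀ by Dx.
L = (50 - 8·x + 8·x^2)·Dx + (-9 + 22·x - 12·x^2 + 8·x^3)·Dx^2 + (50 - 8·x + 8·x^2)·Dx^3 + (-9 + 22·x - 12·x^2 + 8·x^3)·Dx^4  (order 4).
h: a_k = 0, -2, -3/2, -8/3, -97/24, -32/5, -7679/720, …
ICs: h(0) = 0, h′(0) = -2, h′′(0) = -3, h′′′(0) = -16.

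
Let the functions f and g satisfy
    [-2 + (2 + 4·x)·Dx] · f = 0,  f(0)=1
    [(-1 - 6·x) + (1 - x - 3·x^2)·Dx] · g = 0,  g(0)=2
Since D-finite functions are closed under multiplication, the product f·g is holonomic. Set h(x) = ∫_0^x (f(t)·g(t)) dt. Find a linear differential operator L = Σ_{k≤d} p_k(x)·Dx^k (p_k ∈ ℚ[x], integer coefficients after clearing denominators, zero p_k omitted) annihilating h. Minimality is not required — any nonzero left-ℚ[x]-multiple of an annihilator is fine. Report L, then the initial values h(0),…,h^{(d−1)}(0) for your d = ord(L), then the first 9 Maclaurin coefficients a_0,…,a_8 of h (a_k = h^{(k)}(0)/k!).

f: a_k = 1, 1, -1/2, 1/2, -5/8, 7/8, -21/16, 33/16, -429/128, …
g: a_k = 2, 2, 8, 14, 38, 80, 194, 434, 1016, …
Product ⇒ symmetric product L₀, ord ≤ 1.
h=∫h₀ ⇒ L = L₀·Dx.
L = (2 + 7·x + 9·x^2)·Dx + (-1 - x + 5·x^2 + 6·x^3)·Dx^2  (order 2).
h: a_k = 0, 2, 2, 3, 11/2, 191/20, 77/4, 2049/56, 2427/32, …
ICs: h(0) = 0, h′(0) = 2.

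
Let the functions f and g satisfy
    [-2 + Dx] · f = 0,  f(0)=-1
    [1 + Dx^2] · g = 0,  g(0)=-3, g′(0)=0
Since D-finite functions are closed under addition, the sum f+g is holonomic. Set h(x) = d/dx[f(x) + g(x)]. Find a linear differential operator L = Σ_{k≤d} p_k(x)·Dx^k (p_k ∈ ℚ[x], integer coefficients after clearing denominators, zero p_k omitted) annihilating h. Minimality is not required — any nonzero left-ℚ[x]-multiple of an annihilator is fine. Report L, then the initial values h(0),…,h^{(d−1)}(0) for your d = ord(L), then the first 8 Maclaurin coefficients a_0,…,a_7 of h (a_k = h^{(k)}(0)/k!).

f: a_k = -1, -2, -2, -4/3, -2/3, -4/15, -4/45, -8/315, …
g: a_k = -3, 0, 3/2, 0, -1/8, 0, 1/240, 0, …
Sum ⇒ L₀ = lclm(L_f,L_g) in ℚ(x)⟨Dx⟩.
Derive L from L₀ (diff closure).
L = 2 - Dx + 2·Dx^2 - Dx^3  (order 3).
h: a_k = -2, -1, -4, -19/6, -4/3, -61/120, -8/45, -37/720, …
ICs: h(0) = -2, h′(0) = -1, h′′(0) = -8.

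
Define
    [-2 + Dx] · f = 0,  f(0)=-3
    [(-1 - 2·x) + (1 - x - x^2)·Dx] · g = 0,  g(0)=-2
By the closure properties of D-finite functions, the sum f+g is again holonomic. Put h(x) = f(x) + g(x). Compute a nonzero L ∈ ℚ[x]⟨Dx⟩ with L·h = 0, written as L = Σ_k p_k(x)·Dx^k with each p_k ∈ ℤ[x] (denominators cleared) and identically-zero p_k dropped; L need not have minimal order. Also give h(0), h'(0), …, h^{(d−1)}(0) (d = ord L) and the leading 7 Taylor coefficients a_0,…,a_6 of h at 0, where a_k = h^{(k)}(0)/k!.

f: a_k = -3, -6, -6, -4, -2, -4/5, -4/15, …
g: a_k = -2, -2, -4, -6, -10, -16, -26, …
Weyl lclm of L_f,L_g ⇒ L₀ (ord ≤ 2).
L = (4 + 8·x + 24·x^2 + 8·x^3) + (-14·x - 10·x^2 + 8·x^3 + 4·x^4)·Dx + (-1 + 5·x - x^2 - 6·x^3 - 2·x^4)·Dx^2  (order 2).
h: a_k = -5, -8, -10, -10, -12, -84/5, -394/15, …
ICs: h(0) = -5, h′(0) = -8.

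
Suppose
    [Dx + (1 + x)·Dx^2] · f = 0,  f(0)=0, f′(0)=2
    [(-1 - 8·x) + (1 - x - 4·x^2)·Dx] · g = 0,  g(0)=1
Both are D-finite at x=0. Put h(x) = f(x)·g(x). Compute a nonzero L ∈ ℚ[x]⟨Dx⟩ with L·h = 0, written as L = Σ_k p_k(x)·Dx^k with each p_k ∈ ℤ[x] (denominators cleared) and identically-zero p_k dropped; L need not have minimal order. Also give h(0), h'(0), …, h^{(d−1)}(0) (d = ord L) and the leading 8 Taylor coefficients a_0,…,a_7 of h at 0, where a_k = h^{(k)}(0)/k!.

f: a_k = 0, 2, -1, 2/3, -1/2, 2/5, -1/3, 2/7, …
g: a_k = 1, 1, 5, 9, 29, 65, 181, 441, …
f·g: L₀ = L_f ⊗_s L_g, ord ≤ 2·1.
L = (9 + 16·x) + (1 + 19·x + 20·x^2)·Dx + (-1 + 5·x^2 + 4·x^3)·Dx^2  (order 2).
h: a_k = 0, 2, 1, 29/3, 79/6, 1567/30, 3137/30, 4393/14, …
ICs: h(0) = 0, h′(0) = 2.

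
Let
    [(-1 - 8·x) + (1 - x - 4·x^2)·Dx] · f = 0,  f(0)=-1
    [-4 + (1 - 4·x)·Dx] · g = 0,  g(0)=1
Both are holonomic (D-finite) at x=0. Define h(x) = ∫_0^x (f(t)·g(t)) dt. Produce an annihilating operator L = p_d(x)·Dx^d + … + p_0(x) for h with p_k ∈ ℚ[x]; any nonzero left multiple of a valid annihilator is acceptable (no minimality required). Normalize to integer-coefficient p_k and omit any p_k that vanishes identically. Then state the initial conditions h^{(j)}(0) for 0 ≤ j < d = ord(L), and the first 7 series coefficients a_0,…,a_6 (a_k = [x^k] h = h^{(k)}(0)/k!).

f: a_k = -1, -1, -5, -9, -29, -65, -181, …
g: a_k = 1, 4, 16, 64, 256, 1024, 4096, …
Product ⇒ symmetric product L₀, ord ≤ 1.
Integrate: L := L₀·Dx.
L = (-5 + 48·x^2)·Dx + (1 - 5·x + 16·x^3)·Dx^2  (order 2).
h: a_k = 0, -1, -5/2, -25/3, -109/4, -93, -1925/6, …
ICs: h(0) = 0, h′(0) = -1.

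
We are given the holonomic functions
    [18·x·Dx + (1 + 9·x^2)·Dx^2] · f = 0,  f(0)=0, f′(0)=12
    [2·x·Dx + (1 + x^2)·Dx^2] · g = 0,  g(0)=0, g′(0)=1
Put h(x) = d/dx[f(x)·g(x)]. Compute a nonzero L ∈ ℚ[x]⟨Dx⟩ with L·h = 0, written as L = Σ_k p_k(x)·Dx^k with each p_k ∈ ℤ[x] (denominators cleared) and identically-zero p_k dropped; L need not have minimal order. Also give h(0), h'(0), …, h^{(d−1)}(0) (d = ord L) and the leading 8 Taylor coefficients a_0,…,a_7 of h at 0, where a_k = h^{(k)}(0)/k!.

f: a_k = 0, 12, 0, -36, 0, 972/5, 0, -8748/7, …
g: a_k = 0, 1, 0, -1/3, 0, 1/5, 0, -1/7, …
Sym-product of L_f,L_g gives L₀ (≤ ord 4).
Differentiate: ansatz ord ≤ ord L₀ ⇒ L.
L = (-216·x - 3600·x^3 - 5184·x^5 + 6480·x^7 + 17496·x^9) + (-40 - 1452·x^2 - 6480·x^4 - 4536·x^6 + 22680·x^8 + 26244·x^10)·Dx + (-80·x - 980·x^3 - 2160·x^5 + 2952·x^7 + 12960·x^9 + 8748·x^11)·Dx^2 + (-1 - 20·x^2 - 109·x^4 + 981·x^8 + 1620·x^10 + 729·x^12)·Dx^3  (order 3).
h: a_k = 0, 24, 0, -160, 0, 6264/5, 0, -74112/7, …
ICs: h(0) = 0, h′(0) = 24, h′′(0) = 0.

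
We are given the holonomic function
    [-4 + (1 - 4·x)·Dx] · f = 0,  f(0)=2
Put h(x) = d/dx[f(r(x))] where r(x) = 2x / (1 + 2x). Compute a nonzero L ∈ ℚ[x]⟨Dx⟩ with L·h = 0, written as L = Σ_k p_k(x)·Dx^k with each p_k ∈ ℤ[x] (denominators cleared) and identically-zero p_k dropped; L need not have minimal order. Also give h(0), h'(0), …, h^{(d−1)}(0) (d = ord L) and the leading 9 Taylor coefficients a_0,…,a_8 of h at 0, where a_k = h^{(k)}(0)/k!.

L = 12 + (-1 + 6·x)·Dx  (order 1).
h: a_k = 16, 192, 1728, 13824, 103680, 746496, 5225472, 35831808, 241864704, …
ICs: h(0) = 16.

f: a_k = 2, 8, 32, 128, 512, 2048, 8192, 32768, 131072, …
f∘r: x↦r, Dx↦Dx/r' in L_f ⇒ L₀.
Derive L from L₀ (diff closure).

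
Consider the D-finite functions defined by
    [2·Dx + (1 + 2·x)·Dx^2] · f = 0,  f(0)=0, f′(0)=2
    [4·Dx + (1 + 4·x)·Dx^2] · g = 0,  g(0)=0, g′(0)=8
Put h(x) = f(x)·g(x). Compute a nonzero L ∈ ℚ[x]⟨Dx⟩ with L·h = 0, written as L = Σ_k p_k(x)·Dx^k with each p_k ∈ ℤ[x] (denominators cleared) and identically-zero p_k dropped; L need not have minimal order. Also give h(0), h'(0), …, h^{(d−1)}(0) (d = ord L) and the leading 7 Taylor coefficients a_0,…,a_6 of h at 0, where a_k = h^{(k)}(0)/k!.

L = (160 + 768·x + 1024·x^2)·Dx + (264 + 2144·x + 5760·x^2 + 5120·x^3)·Dx^2 + (64 + 720·x + 2976·x^2 + 5376·x^3 + 3584·x^4)·Dx^3 + (3 + 44·x + 252·x^2 + 704·x^3 + 960·x^4 + 512·x^5)·Dx^4  (order 4).
h: a_k = 0, 0, 16, -48, 416/3, -416, 58688/45, …
ICs: h(0) = 0, h′(0) = 0, h′′(0) = 32, h′′′(0) = -288.

f: a_k = 0, 2, -2, 8/3, -4, 32/5, -32/3, …
g: a_k = 0, 8, -16, 128/3, -128, 2048/5, -4096/3, …
Sym-product of L_f,L_g gives L₀ (≤ ord 4).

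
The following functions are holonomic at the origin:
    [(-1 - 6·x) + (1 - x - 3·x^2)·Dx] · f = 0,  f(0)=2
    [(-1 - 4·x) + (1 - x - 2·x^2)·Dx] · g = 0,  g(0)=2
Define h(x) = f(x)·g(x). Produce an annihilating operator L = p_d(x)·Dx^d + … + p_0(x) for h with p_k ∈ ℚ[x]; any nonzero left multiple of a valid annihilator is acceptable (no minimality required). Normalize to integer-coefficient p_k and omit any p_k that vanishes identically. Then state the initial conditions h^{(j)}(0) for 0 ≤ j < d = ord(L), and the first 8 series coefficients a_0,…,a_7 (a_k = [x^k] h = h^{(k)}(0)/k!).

L = (-2 - 8·x + 15·x^2 + 24·x^3) + (1 - 2·x - 4·x^2 + 5·x^3 + 6·x^4)·Dx  (order 1).
h: a_k = 4, 8, 32, 76, 216, 528, 1348, 3272, …
ICs: h(0) = 4.

f: a_k = 2, 2, 8, 14, 38, 80, 194, 434, …
g: a_k = 2, 2, 6, 10, 22, 42, 86, 170, …
h₀=f·g: eliminate ⇒ L₀, order ≤ 1·1.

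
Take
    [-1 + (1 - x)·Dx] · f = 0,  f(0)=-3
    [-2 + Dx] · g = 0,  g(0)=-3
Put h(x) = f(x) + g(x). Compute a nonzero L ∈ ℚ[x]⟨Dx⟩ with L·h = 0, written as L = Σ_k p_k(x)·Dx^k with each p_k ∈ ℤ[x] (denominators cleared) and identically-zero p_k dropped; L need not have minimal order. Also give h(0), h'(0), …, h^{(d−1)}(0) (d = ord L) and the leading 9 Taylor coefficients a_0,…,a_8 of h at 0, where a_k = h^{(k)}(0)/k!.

f: a_k = -3, -3, -3, -3, -3, -3, -3, -3, -3, …
g: a_k = -3, -6, -6, -4, -2, -4/5, -4/15, -8/105, -2/105, …
Sum ⇒ L₀ = lclm(L_f,L_g) in ℚ(x)⟨Dx⟩.
L = -4·x + (-2 + 8·x - 4·x^2)·Dx + (1 - 3·x + 2·x^2)·Dx^2  (order 2).
h: a_k = -6, -9, -9, -7, -5, -19/5, -49/15, -323/105, -317/105, …
ICs: h(0) = -6, h′(0) = -9.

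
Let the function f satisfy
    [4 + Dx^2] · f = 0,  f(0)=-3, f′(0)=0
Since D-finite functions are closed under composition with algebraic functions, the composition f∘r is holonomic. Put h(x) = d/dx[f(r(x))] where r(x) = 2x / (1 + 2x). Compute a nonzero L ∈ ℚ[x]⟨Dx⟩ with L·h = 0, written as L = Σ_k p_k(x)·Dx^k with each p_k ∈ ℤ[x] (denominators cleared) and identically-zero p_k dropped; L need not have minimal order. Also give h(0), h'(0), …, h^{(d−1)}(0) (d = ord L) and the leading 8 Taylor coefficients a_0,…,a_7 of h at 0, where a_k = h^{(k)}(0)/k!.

f: a_k = -3, 0, 6, 0, -2, 0, 4/15, 0, …
Change of var in L_f (x↦r) gives L₀.
h=h₀': d/dx-closure on L₀ ⇒ L.
L = (40 + 96·x + 96·x^2) + (12 + 72·x + 144·x^2 + 96·x^3)·Dx + (1 + 8·x + 24·x^2 + 32·x^3 + 16·x^4)·Dx^2  (order 2).
h: a_k = 0, 48, -288, 1024, -2560, 19712/5, 10752/5, -4820992/105, …
ICs: h(0) = 0, h′(0) = 48.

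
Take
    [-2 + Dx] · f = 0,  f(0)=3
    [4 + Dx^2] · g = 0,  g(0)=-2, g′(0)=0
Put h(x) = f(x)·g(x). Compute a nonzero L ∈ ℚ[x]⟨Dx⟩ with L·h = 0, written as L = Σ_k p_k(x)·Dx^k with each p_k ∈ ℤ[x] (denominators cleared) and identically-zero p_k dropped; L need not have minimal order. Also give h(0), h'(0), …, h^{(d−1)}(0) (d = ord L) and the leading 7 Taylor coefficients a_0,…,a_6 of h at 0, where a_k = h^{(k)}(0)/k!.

L = 8 - 4·Dx + Dx^2  (order 2).
h: a_k = -6, -12, 0, 16, 16, 32/5, 0, …
ICs: h(0) = -6, h′(0) = -12.

f: a_k = 3, 6, 6, 4, 2, 4/5, 4/15, …
g: a_k = -2, 0, 4, 0, -4/3, 0, 8/45, …
f·g: L₀ = L_f ⊗_s L_g, ord ≤ 1·2.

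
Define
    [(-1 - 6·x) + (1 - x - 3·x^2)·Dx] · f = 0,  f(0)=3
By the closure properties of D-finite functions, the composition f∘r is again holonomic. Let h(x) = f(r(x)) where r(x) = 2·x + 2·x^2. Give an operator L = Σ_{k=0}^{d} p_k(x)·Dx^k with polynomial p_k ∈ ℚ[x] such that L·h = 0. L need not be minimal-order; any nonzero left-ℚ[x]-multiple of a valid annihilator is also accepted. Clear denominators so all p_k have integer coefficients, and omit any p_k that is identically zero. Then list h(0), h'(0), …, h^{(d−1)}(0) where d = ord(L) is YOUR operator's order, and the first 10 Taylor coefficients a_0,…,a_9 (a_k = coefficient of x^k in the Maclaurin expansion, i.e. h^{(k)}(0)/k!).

L = (2 + 28·x + 72·x^2 + 48·x^3) + (-1 + 2·x + 14·x^2 + 24·x^3 + 12·x^4)·Dx  (order 1).
h: a_k = 3, 6, 54, 264, 1464, 7992, 43464, 237120, 1292112, 7042944, …
ICs: h(0) = 3.

f: a_k = 3, 3, 12, 21, 57, 120, 291, 651, 1524, 3477, …
h₀=f(r): pull back L_f along r ⇒ L₀.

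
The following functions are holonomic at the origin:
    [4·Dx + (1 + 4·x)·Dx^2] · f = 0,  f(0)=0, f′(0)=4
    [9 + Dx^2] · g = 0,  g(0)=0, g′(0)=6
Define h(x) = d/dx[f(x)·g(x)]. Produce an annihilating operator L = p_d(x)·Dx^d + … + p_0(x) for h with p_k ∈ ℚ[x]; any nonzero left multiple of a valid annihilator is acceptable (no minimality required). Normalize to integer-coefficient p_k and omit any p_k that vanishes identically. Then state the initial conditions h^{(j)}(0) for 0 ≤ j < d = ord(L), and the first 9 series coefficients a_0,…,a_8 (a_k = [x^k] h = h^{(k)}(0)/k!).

L = (-153603 - 635688·x - 3184272·x^2 - 4292352·x^3 + 12503808·x^4 + 40310784·x^5 + 26873856·x^6) + (-47736 - 304992·x - 311040·x^2 + 2073600·x^3 + 7464960·x^4 + 5971968·x^5)·Dx + (-19110 - 88272·x - 352800·x^2 + 41472·x^3 + 3773952·x^4 + 8957952·x^5 + 5971968·x^6)·Dx^2 + (-5304 - 33888·x - 34560·x^2 + 230400·x^3 + 829440·x^4 + 663552·x^5)·Dx^3 + (-227 - 1960·x + 112·x^2 + 57600·x^3 + 264960·x^4 + 497664·x^5 + 331776·x^6)·Dx^4  (order 4).
h: a_k = 0, 48, -144, 368, -1560, 6318, -124334/5, 3439284/35, -13626981/35, …
ICs: h(0) = 0, h′(0) = 48, h′′(0) = -288, h′′′(0) = 2208.

f: a_k = 0, 4, -8, 64/3, -64, 1024/5, -2048/3, 16384/7, -8192, …
g: a_k = 0, 6, 0, -9, 0, 81/20, 0, -243/280, 0, …
f·g: L₀ = L_f ⊗_s L_g, ord ≤ 2·2.
Differentiate: ansatz ord ≤ ord L₀ ⇒ L.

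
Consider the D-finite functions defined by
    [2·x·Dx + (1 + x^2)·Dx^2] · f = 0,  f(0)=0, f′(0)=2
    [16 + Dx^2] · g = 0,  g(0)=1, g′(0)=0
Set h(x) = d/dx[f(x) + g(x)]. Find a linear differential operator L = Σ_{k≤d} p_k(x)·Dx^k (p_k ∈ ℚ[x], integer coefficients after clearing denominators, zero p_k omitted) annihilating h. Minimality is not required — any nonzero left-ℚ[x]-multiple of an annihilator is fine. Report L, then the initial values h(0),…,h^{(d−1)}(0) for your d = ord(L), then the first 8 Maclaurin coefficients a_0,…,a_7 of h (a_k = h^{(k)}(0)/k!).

f: a_k = 0, 2, 0, -2/3, 0, 2/5, 0, -2/7, …
g: a_k = 1, 0, -8, 0, 32/3, 0, -256/45, 0, …
Sum ⇒ L₀ = lclm(L_f,L_g) in ℚ(x)⟨Dx⟩.
Differentiate: ansatz ord ≤ ord L₀ ⇒ L.
L = (64·x + 704·x^3 + 256·x^5) + (112 + 416·x^2 + 432·x^4 + 128·x^6)·Dx + (4·x + 44·x^3 + 16·x^5)·Dx^2 + (7 + 26·x^2 + 27·x^4 + 8·x^6)·Dx^3  (order 3).
h: a_k = 2, -16, -2, 128/3, 2, -512/15, -2, 4096/315, …
ICs: h(0) = 2, h′(0) = -16, h′′(0) = -4.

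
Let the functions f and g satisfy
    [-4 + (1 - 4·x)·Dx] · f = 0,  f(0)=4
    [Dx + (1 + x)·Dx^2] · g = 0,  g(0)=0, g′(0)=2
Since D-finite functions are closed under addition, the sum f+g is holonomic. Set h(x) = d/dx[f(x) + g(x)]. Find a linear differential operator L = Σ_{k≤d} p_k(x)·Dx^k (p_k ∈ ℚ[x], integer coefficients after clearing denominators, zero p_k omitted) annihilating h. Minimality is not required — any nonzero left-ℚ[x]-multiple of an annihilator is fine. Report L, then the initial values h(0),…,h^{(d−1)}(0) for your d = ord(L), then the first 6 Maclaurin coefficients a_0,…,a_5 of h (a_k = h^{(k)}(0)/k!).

L = (112 + 32·x) + (94 + 208·x + 64·x^2)·Dx + (-9 + 23·x + 48·x^2 + 16·x^3)·Dx^2  (order 2).
h: a_k = 18, 126, 770, 4094, 20482, 98302, …
ICs: h(0) = 18, h′(0) = 126.

f: a_k = 4, 16, 64, 256, 1024, 4096, …
g: a_k = 0, 2, -1, 2/3, -1/2, 2/5, …
L₀ := lclm(L_f,L_g); ord L₀ ≤ 1+2.
h=h₀': d/dx-closure on L₀ ⇒ L.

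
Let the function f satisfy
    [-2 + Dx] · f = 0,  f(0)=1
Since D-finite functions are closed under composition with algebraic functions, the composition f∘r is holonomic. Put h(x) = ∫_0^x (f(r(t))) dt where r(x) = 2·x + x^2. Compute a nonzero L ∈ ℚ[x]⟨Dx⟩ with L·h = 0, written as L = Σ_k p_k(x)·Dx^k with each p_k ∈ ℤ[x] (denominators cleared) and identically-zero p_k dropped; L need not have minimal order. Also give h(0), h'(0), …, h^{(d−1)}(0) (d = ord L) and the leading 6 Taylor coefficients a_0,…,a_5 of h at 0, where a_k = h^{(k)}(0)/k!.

f: a_k = 1, 2, 2, 4/3, 2/3, 4/15, …
Change of var in L_f (x↦r) gives L₀.
∫: right-multiply L₀ by Dx.
L = (-4 - 4·x)·Dx + Dx^2  (order 2).
h: a_k = 0, 1, 2, 10/3, 14/3, 86/15, …
ICs: h(0) = 0, h′(0) = 1.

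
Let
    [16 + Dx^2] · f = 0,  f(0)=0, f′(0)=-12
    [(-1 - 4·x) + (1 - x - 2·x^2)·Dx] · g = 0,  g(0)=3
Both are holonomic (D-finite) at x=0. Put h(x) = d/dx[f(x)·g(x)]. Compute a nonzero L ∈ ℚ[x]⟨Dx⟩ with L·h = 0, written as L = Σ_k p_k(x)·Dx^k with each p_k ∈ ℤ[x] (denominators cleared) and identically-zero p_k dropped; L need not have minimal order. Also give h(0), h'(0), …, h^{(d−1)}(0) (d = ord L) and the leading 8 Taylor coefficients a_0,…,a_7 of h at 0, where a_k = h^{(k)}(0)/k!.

L = (4 - 128·x - 192·x^2 + 256·x^3 + 256·x^4) + (-5 - 12·x + 48·x^2 + 64·x^3)·Dx + (3 - 7·x - 10·x^2 + 16·x^3 + 16·x^4)·Dx^2  (order 2).
h: a_k = -36, -72, -36, -336, -924, -10584/5, -4852, -391648/35, …
ICs: h(0) = -36, h′(0) = -72.

f: a_k = 0, -12, 0, 32, 0, -128/5, 0, 1024/105, …
g: a_k = 3, 3, 9, 15, 33, 63, 129, 255, …
Sym-product of L_f,L_g gives L₀ (≤ ord 2).
Derive L from L₀ (diff closure).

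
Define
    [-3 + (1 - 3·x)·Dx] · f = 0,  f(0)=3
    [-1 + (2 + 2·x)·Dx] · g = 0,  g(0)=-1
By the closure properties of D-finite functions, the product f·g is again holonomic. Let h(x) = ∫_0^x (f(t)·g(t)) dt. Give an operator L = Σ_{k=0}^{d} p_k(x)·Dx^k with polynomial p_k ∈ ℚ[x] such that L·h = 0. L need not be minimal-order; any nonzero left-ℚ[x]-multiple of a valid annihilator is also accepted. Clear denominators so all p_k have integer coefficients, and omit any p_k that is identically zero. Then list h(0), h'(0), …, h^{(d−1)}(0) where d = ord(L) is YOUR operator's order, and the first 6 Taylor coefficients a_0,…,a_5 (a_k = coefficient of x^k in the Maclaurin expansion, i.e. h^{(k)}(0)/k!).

f: a_k = 3, 9, 27, 81, 243, 729, …
g: a_k = -1, -1/2, 1/8, -1/16, 5/128, -7/256, …
h₀=f·g: eliminate ⇒ L₀, order ≤ 1·1.
h=∫h₀ ⇒ L = L₀·Dx.
L = (7 + 3·x)·Dx + (-2 + 4·x + 6·x^2)·Dx^2  (order 2).
h: a_k = 0, -3, -21/4, -83/8, -1497/64, -35913/640, …
ICs: h(0) = 0, h′(0) = -3.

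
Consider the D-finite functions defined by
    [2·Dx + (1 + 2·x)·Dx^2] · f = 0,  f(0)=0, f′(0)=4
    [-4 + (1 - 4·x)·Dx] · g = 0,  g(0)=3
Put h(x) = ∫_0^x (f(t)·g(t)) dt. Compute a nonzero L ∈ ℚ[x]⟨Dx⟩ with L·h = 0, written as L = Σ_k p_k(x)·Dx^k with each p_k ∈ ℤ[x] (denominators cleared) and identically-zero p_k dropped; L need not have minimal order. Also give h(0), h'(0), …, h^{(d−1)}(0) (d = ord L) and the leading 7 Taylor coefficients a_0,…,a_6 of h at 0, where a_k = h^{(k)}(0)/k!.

L = 8·Dx + (6 + 24·x)·Dx^2 + (-1 + 2·x + 8·x^2)·Dx^3  (order 3).
h: a_k = 0, 0, 6, 12, 40, 616/5, 6256/15, …
ICs: h(0) = 0, h′(0) = 0, h′′(0) = 12.

f: a_k = 0, 4, -4, 16/3, -8, 64/5, -64/3, …
g: a_k = 3, 12, 48, 192, 768, 3072, 12288, …
h₀=f·g: eliminate ⇒ L₀, order ≤ 2·1.
Integrate: L := L₀·Dx.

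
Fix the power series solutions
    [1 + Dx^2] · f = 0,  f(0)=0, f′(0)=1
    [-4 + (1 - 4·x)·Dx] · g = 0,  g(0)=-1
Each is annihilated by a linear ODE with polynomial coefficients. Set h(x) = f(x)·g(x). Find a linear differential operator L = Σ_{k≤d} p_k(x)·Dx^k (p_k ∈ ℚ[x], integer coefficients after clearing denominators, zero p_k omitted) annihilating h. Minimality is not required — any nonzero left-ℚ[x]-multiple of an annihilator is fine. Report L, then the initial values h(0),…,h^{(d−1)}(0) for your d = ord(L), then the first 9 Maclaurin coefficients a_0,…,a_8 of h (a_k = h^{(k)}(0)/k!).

f: a_k = 0, 1, 0, -1/6, 0, 1/120, 0, -1/5040, 0, …
g: a_k = -1, -4, -16, -64, -256, -1024, -4096, -16384, -65536, …
f·g: L₀ = L_f ⊗_s L_g, ord ≤ 2·1.
L = (-1 + 4·x) + 8·Dx + (-1 + 4·x)·Dx^2  (order 2).
h: a_k = 0, -1, -4, -95/6, -190/3, -30401/120, -30401/30, -20429471/5040, -20429471/1260, …
ICs: h(0) = 0, h′(0) = -1.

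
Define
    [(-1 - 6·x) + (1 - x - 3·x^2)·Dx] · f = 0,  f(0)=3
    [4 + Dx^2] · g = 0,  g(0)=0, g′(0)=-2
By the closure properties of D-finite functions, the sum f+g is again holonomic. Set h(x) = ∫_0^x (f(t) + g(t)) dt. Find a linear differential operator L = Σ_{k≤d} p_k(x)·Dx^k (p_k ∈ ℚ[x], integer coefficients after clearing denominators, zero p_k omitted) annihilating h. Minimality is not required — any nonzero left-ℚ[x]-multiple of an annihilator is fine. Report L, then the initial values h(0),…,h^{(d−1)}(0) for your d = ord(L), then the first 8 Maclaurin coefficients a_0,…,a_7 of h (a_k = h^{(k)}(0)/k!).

L = (92 + 608·x + 512·x^2 + 1104·x^3 + 360·x^4 + 432·x^5)·Dx + (-24 + 4·x + 24·x^2 + 80·x^3 + 180·x^4 + 216·x^5 + 216·x^6)·Dx^2 + (23 + 152·x + 128·x^2 + 276·x^3 + 90·x^4 + 108·x^5)·Dx^3 + (-6 + x + 6·x^2 + 20·x^3 + 45·x^4 + 54·x^5 + 54·x^6)·Dx^4  (order 4).
h: a_k = 0, 3, 1/2, 4, 67/12, 57/5, 898/45, 291/7, …
ICs: h(0) = 0, h′(0) = 3, h′′(0) = 1, h′′′(0) = 24.

f: a_k = 3, 3, 12, 21, 57, 120, 291, 651, …
g: a_k = 0, -2, 0, 4/3, 0, -4/15, 0, 8/315, …
L₀ := lclm(L_f,L_g); ord L₀ ≤ 1+2.
∫: right-multiply L₀ by Dx.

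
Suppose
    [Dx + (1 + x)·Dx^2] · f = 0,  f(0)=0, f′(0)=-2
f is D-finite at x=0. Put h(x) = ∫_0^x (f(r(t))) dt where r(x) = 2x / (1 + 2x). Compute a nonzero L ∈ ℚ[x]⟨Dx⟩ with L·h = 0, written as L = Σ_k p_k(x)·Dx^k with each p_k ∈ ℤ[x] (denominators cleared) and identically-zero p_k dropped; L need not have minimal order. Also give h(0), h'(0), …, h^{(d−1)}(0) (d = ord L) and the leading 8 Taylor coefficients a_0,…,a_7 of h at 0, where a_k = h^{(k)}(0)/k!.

f: a_k = 0, -2, 1, -2/3, 1/2, -2/5, 1/3, -2/7, …
Substitute x→r, Dx→(1/r')Dx; clear ⇒ L₀.
h=∫₀ˣh₀: take L = L₀·Dx.
L = (6 + 16·x)·Dx^2 + (1 + 6·x + 8·x^2)·Dx^3  (order 3).
h: a_k = 0, 0, -2, 4, -28/3, 24, -992/15, 192, …
ICs: h(0) = 0, h′(0) = 0, h′′(0) = -4.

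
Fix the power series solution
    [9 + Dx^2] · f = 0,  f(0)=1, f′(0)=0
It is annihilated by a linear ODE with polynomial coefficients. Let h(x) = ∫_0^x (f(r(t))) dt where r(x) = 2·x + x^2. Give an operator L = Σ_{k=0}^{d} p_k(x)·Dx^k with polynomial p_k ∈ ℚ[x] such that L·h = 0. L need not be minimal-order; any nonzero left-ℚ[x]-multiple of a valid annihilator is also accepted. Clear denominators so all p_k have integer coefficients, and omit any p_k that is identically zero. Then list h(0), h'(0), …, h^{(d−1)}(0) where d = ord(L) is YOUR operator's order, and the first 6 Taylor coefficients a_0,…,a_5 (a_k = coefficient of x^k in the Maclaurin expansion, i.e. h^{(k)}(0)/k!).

f: a_k = 1, 0, -9/2, 0, 27/8, 0, …
h₀=f(r): pull back L_f along r ⇒ L₀.
Integrate: L := L₀·Dx.
L = (36 + 108·x + 108·x^2 + 36·x^3)·Dx - Dx^2 + (1 + x)·Dx^3  (order 3).
h: a_k = 0, 1, 0, -6, -9/2, 99/10, …
ICs: h(0) = 0, h′(0) = 1, h′′(0) = 0.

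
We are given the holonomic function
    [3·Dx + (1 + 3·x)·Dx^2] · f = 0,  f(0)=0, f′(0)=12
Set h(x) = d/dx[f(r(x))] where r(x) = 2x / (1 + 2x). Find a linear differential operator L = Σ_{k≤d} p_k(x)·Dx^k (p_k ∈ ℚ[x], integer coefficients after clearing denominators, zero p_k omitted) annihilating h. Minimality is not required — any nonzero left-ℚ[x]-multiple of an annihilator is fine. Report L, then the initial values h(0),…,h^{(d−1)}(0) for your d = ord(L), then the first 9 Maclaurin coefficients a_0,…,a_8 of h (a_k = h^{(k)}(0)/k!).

L = (10 + 32·x) + (1 + 10·x + 16·x^2)·Dx  (order 1).
h: a_k = 24, -240, 2016, -16320, 130944, -1048320, 8388096, -67107840, 536868864, …
ICs: h(0) = 24.

f: a_k = 0, 12, -18, 36, -81, 972/5, -486, 8748/7, -6561/2, …
h₀=f(r): pull back L_f along r ⇒ L₀.
Differentiate: ansatz ord ≤ ord L₀ ⇒ L.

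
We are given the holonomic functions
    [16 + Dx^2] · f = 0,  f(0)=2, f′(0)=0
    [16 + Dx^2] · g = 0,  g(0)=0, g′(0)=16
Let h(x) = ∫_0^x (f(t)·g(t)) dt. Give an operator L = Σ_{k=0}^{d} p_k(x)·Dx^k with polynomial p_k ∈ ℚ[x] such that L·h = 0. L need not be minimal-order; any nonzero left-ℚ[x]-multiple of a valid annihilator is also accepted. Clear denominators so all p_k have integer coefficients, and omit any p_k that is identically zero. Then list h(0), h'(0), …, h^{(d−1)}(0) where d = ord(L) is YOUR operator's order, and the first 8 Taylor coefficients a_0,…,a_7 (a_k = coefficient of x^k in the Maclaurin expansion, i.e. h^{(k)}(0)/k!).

f: a_k = 2, 0, -16, 0, 64/3, 0, -512/45, 0, …
g: a_k = 0, 16, 0, -128/3, 0, 512/15, 0, -4096/315, …
Sym-product of L_f,L_g gives L₀ (≤ ord 4).
h=∫h₀ ⇒ L = L₀·Dx.
L = 64·Dx^2 + Dx^4  (order 4).
h: a_k = 0, 0, 16, 0, -256/3, 0, 8192/45, 0, …
ICs: h(0) = 0, h′(0) = 0, h′′(0) = 32, h′′′(0) = 0.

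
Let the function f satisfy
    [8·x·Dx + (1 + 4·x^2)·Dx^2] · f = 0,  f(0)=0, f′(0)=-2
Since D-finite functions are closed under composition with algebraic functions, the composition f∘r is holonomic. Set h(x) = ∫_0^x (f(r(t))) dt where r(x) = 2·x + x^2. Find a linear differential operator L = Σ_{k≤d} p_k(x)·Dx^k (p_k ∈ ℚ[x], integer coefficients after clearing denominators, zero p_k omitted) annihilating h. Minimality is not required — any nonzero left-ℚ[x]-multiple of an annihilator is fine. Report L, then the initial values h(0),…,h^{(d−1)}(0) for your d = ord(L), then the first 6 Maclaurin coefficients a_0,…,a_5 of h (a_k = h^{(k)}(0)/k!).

f: a_k = 0, -2, 0, 8/3, 0, -32/5, …
f∘r: x↦r, Dx↦Dx/r' in L_f ⇒ L₀.
h=∫₀ˣh₀: take L = L₀·Dx.
L = (-1 + 32·x + 64·x^2 + 48·x^3 + 12·x^4)·Dx^2 + (1 + x + 16·x^2 + 32·x^3 + 20·x^4 + 4·x^5)·Dx^3  (order 3).
h: a_k = 0, 0, -2, -2/3, 16/3, 32/5, …
ICs: h(0) = 0, h′(0) = 0, h′′(0) = -4.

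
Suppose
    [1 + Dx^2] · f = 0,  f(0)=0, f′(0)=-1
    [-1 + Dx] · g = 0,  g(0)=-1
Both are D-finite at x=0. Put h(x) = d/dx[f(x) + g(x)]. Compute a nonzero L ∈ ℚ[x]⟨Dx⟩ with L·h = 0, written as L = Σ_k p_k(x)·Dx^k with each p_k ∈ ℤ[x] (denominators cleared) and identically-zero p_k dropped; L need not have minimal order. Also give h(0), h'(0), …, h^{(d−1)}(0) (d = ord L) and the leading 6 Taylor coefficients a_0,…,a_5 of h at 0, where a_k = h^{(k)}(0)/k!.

L = 1 - Dx + Dx^2 - Dx^3  (order 3).
h: a_k = -2, -1, 0, -1/6, -1/12, -1/120, …
ICs: h(0) = -2, h′(0) = -1, h′′(0) = 0.

f: a_k = 0, -1, 0, 1/6, 0, -1/120, …
g: a_k = -1, -1, -1/2, -1/6, -1/24, -1/120, …
f+g: L₀ = lclm(L_f,L_g), ord ≤ 2+1.
h₀' ⇒ L via d/dx closure of L₀.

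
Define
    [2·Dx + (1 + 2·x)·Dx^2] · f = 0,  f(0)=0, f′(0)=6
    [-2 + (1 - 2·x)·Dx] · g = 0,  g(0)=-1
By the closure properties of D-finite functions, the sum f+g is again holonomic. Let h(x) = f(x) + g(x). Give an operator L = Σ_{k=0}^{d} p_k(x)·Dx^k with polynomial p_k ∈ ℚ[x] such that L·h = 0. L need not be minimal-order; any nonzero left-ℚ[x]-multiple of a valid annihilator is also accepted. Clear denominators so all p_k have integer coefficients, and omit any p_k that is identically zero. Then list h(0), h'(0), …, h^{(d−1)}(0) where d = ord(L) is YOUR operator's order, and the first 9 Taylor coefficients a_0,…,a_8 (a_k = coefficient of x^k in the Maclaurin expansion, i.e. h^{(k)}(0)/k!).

L = (-40 - 16·x)·Dx + (-8 - 64·x - 32·x^2)·Dx^2 + (3 + 2·x - 12·x^2 - 8·x^3)·Dx^3  (order 3).
h: a_k = -1, 4, -10, 0, -28, -64/5, -96, -512/7, -352, …
ICs: h(0) = -1, h′(0) = 4, h′′(0) = -20.

f: a_k = 0, 6, -6, 8, -12, 96/5, -32, 384/7, -96, …
g: a_k = -1, -2, -4, -8, -16, -32, -64, -128, -256, …
h₀=f+g: left-lcm gives L₀, ord ≤ 3.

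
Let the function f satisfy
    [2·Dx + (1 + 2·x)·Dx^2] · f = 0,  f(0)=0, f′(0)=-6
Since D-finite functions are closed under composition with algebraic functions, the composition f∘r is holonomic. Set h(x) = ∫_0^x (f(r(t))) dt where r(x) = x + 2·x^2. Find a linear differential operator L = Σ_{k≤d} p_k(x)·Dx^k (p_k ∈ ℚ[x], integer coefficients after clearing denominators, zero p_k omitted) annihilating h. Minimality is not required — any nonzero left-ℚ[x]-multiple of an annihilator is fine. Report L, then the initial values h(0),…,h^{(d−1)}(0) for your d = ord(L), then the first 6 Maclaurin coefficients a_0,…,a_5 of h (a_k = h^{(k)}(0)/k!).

L = (-2 + 8·x + 16·x^2)·Dx^2 + (1 + 6·x + 12·x^2 + 16·x^3)·Dx^3  (order 3).
h: a_k = 0, 0, -3, -2, 4, -12/5, …
ICs: h(0) = 0, h′(0) = 0, h′′(0) = -6.

f: a_k = 0, -6, 6, -8, 12, -96/5, …
Change of var in L_f (x↦r) gives L₀.
∫: right-multiply L₀ by Dx.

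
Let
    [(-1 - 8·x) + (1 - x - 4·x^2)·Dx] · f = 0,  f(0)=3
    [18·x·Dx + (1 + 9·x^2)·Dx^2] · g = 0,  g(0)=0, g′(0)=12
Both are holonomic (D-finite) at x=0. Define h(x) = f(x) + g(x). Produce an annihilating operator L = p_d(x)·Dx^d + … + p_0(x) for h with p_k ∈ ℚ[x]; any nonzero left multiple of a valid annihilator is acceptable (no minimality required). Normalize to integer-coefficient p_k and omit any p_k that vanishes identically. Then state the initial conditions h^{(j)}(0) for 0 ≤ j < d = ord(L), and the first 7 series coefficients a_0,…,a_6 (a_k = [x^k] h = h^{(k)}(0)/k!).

L = (-90 + 360·x + 6462·x^2 + 14688·x^3 + 63936·x^4 + 31104·x^6)·Dx + (36 + 294·x + 324·x^2 + 3198·x^3 + 13680·x^4 + 46080·x^5 + 3888·x^6 + 31104·x^7)·Dx^2 + (-5 - 16·x - 160·x^2 + 96·x^3 - 555·x^4 + 2304·x^5 + 4896·x^6 + 1296·x^7 + 5184·x^8)·Dx^3  (order 3).
h: a_k = 3, 15, 15, -9, 87, 1947/5, 543, …
ICs: h(0) = 3, h′(0) = 15, h′′(0) = 30.

f: a_k = 3, 3, 15, 27, 87, 195, 543, …
g: a_k = 0, 12, 0, -36, 0, 972/5, 0, …
Sum ⇒ L₀ = lclm(L_f,L_g) in ℚ(x)⟨Dx⟩.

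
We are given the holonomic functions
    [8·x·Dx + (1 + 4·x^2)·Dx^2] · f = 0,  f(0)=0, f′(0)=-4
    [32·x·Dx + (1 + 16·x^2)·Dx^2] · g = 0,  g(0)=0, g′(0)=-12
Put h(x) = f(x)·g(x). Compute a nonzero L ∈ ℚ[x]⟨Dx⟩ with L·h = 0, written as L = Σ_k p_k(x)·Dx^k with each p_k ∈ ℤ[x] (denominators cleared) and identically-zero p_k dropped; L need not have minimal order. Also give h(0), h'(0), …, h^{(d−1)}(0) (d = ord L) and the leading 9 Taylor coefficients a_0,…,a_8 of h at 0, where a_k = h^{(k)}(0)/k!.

L = (-1536·x - 51200·x^3 - 262144·x^5 + 655360·x^7 + 6291456·x^9)·Dx + (-80 - 6592·x^2 - 92160·x^4 - 229376·x^6 + 2293760·x^8 + 9437184·x^10)·Dx^2 + (-160·x - 4480·x^3 - 30720·x^5 + 69632·x^7 + 1310720·x^9 + 3145728·x^11)·Dx^3 + (-1 - 40·x^2 - 464·x^4 + 29696·x^8 + 163840·x^10 + 262144·x^12)·Dx^4  (order 4).
h: a_k = 0, 0, 48, 0, -320, 0, 44288/15, 0, -228352/7, …
ICs: h(0) = 0, h′(0) = 0, h′′(0) = 96, h′′′(0) = 0.

f: a_k = 0, -4, 0, 16/3, 0, -64/5, 0, 256/7, 0, …
g: a_k = 0, -12, 0, 64, 0, -3072/5, 0, 49152/7, 0, …
Product ⇒ symmetric product L₀, ord ≤ 4.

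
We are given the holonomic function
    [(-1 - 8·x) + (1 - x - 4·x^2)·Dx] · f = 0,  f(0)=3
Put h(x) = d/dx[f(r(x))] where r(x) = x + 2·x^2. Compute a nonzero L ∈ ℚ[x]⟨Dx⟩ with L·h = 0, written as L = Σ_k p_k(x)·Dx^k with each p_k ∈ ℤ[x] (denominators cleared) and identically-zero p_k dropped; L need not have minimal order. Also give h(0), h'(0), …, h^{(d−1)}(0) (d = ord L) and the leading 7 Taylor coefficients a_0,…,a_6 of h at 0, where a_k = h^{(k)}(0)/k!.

f: a_k = 3, 3, 15, 27, 87, 195, 543, …
L₀ from L_f via x↦r, Dx↦r'^{-1}Dx.
h=h₀': d/dx-closure on L₀ ⇒ L.
L = (14 + 20·x + 120·x^2 + 320·x^3 + 320·x^4) + (-1 - 3·x + 10·x^2 + 40·x^3 + 80·x^4 + 64·x^5)·Dx  (order 1).
h: a_k = 3, 42, 261, 1236, 6075, 28782, 128961, …
ICs: h(0) = 3.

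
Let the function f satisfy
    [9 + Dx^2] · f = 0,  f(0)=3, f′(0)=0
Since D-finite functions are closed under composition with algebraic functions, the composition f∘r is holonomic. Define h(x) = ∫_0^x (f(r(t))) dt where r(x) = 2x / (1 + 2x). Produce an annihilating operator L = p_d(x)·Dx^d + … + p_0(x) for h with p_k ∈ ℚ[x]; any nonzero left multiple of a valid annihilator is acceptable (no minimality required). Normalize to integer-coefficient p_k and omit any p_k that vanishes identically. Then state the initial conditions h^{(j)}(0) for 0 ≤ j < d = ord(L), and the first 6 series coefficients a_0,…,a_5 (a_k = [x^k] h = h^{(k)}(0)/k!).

f: a_k = 3, 0, -27/2, 0, 81/8, 0, …
f∘r: x↦r, Dx↦Dx/r' in L_f ⇒ L₀.
∫: right-multiply L₀ by Dx.
L = 36·Dx + (4 + 24·x + 48·x^2 + 32·x^3)·Dx^2 + (1 + 8·x + 24·x^2 + 32·x^3 + 16·x^4)·Dx^3  (order 3).
h: a_k = 0, 3, 0, -18, 54, -486/5, …
ICs: h(0) = 0, h′(0) = 3, h′′(0) = 0.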